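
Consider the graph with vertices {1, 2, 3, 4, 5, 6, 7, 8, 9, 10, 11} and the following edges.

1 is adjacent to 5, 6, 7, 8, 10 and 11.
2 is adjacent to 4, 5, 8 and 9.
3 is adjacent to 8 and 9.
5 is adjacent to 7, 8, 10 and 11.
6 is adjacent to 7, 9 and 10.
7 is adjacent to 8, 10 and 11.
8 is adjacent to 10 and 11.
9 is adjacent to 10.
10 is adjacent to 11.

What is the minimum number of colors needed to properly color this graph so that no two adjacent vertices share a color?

6

1, 5, 7, 8, 10, 11 are mutually adjacent (a clique of size 6), so at least 6 colors are needed.
6 colors suffice: color red → {4, 6, 8}; color blue → {2, 3, 10}; color green → {7, 9}; color yellow → {1}; color purple → {5}; color orange → {11}. No two adjacent vertices share a color.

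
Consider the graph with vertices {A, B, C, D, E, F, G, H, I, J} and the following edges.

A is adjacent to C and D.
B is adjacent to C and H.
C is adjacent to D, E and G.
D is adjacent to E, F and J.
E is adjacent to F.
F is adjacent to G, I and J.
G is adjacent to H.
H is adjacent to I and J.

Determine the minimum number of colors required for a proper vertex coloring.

A, C, D are pairwise adjacent, so at least 3 colors are needed.
3 colors suffice: color 1 → {C, F, H}; color 2 → {B, D, G, I}; color 3 → {A, E, J}. Every edge joins two different colors.

3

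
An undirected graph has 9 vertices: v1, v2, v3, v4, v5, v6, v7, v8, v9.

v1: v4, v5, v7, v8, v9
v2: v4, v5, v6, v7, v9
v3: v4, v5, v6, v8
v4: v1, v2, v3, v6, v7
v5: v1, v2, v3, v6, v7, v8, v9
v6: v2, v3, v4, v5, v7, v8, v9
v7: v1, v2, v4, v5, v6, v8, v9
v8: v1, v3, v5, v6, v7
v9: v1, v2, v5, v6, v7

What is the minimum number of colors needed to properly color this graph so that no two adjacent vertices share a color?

v2, v5, v6, v7, v9 form a clique, so at least 5 colors are needed.
5 colors suffice: color 1 → {v4, v5}; color 2 → {v1, v6}; color 3 → {v3, v7}; color 4 → {v2, v8}; color 5 → {v9}. No two adjacent vertices share a color.

5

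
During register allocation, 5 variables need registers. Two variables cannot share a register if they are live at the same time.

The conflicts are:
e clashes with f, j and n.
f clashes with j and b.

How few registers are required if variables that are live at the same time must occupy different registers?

e, f, j pairwise conflict, so at least 3 registers are needed.
3 registers suffice: e=1, f=2, j=3, b=1, n=2. Every pair that conflicts lands in different registers.

3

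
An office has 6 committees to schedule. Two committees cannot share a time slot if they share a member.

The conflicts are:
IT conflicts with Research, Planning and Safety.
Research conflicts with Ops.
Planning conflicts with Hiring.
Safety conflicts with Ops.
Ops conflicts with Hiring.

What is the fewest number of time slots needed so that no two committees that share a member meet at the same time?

The cycle Hiring-Planning-IT-Safety-Ops-Hiring has odd length 5, so it cannot be 2-colored; at least 3 time slots are needed.
3 time slots suffice: time slot 1 → {IT, Ops}; time slot 2 → {Research, Planning, Safety}; time slot 3 → {Hiring}. Every pair that conflicts lands in different time slots.

3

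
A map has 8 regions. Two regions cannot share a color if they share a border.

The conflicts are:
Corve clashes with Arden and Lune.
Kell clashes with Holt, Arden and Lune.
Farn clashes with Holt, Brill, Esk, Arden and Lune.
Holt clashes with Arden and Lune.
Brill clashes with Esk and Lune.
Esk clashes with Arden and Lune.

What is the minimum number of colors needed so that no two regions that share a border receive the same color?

4

Farn, Brill, Esk, Lune are mutually in conflict, so at least 4 colors are needed.
One proper 4-coloring: Corve=2, Kell=2, Farn=2, Holt=3, Brill=4, Esk=3, Arden=1, Lune=1. No two conflicting regions share a color.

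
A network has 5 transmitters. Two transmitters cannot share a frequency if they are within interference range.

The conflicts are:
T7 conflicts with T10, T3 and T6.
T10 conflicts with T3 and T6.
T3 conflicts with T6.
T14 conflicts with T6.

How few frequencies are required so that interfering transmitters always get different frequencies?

4

T7, T10, T3, T6 pairwise conflict, so at least 4 frequencies are needed.
A valid assignment using 4 frequencies: T7=2, T10=3, T3=4, T14=2, T6=1. Each listed conflict is separated.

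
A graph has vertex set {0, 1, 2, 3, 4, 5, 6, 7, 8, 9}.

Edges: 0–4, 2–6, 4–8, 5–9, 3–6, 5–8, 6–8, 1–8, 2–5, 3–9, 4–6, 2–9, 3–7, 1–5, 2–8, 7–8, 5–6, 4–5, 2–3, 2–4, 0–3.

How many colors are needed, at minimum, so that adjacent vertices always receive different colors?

2, 4, 5, 6, 8 are mutually adjacent (a clique of size 5), so at least 5 colors are needed.
5 colors suffice: color red → {3, 8}; color blue → {0, 5, 7}; color green → {1, 2}; color yellow → {4, 9}; color purple → {6}. Each edge has distinct colors on its endpoints.

5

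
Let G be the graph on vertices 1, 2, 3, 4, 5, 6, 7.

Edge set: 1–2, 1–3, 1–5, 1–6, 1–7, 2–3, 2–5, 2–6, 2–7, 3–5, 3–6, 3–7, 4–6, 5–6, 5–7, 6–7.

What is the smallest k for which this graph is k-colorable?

1, 2, 3, 5, 6, 7 form a clique, so at least 6 colors are needed.
A valid assignment using 6 colors: 1=f, 2=d, 3=c, 4=b, 5=e, 6=a, 7=b. Each edge has distinct colors on its endpoints.

6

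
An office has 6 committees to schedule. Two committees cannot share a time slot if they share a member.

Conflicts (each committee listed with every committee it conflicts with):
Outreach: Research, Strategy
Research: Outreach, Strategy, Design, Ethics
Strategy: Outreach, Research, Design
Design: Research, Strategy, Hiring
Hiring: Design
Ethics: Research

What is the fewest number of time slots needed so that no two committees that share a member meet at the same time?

Outreach, Research, Strategy all conflict with each other, so at least 3 time slots are needed.
A valid assignment using 3 time slots: Outreach=3, Research=1, Strategy=2, Design=3, Hiring=1, Ethics=2. No two conflicting committees share a time slot.

3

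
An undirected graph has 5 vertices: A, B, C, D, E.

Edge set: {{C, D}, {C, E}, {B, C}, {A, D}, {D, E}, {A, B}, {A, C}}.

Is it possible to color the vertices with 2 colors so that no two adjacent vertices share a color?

No

A, C, D form a triangle, so at least 3 colors are needed.
So 2 colors are not enough.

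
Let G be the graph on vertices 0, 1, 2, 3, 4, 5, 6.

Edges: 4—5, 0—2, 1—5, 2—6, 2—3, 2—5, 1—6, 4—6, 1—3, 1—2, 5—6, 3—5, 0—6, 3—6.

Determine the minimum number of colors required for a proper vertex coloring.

5

1, 2, 3, 5, 6 are mutually adjacent (a clique of size 5), so at least 5 colors are needed.
5 colors suffice: 0=c, 1=e, 2=b, 3=d, 4=b, 5=c, 6=a. No two adjacent vertices share a color.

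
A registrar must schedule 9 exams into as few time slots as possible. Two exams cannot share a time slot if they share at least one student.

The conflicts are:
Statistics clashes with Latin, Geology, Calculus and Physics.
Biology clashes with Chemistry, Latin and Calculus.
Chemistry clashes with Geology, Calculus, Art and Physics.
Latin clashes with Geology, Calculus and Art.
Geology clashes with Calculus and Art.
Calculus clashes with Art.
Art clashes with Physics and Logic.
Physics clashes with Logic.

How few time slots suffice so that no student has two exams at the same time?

Statistics, Latin, Geology, Calculus are mutually in conflict, so at least 4 time slots are needed.
4 time slots suffice: time slot 1 → {Statistics, Biology, Art}; time slot 2 → {Calculus, Physics}; time slot 3 → {Chemistry, Latin, Logic}; time slot 4 → {Geology}. No two conflicting exams share a time slot.

4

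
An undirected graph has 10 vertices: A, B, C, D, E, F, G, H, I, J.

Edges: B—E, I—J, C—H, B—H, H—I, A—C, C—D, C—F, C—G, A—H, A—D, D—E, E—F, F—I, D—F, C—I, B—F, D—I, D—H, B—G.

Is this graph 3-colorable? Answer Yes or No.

A, C, D, H are mutually adjacent (a clique of size 4), so at least 4 colors are needed.
So 3 colors are not enough.

No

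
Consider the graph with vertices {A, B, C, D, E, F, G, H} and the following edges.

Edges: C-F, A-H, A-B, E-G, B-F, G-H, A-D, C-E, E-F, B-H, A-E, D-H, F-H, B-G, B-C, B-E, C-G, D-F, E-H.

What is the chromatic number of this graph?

4

B, E, F, H form a clique, so at least 4 colors are needed.
One proper 4-coloring: A=4, B=2, C=3, D=1, E=1, F=4, G=4, H=3. Each edge has distinct colors on its endpoints.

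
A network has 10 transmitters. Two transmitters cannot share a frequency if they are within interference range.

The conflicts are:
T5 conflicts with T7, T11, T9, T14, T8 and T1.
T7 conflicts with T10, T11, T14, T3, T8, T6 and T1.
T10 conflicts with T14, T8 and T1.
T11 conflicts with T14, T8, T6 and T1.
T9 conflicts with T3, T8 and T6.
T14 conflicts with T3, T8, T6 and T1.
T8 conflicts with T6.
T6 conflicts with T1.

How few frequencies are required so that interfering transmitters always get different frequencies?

5

T5, T7, T11, T14, T1 are mutually in conflict, so at least 5 frequencies are needed.
Using 5 frequencies: T5=4, T7=2, T10=4, T11=5, T9=1, T14=1, T3=3, T8=3, T6=4, T1=3. Every pair that conflicts lands in different frequencies.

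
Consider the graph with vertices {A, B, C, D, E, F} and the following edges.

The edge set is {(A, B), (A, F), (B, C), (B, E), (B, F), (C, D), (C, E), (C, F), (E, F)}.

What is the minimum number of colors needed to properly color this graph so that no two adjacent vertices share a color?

B, C, E, F are mutually adjacent (a clique of size 4), so at least 4 colors are needed.
4 colors suffice: A=green, B=red, C=green, D=red, E=yellow, F=blue. Every edge joins two different colors.

4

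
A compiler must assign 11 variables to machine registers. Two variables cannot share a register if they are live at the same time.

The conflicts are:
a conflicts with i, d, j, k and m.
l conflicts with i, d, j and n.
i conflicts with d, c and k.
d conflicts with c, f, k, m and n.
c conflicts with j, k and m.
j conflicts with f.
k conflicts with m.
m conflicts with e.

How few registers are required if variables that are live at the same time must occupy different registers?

a, i, d, k all conflict with each other, so at least 4 registers are needed.
Using 4 registers: a=4, l=3, i=2, d=1, c=4, j=1, f=2, k=3, m=2, n=2, e=1. No two conflicting variables share a register.

4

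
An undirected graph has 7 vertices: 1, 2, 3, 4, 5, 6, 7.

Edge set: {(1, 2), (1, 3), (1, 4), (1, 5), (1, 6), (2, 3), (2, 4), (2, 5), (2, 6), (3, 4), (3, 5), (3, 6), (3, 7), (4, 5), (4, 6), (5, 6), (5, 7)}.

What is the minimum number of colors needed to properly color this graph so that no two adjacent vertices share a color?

6

1, 2, 3, 4, 5, 6 form a clique, so at least 6 colors are needed.
One proper 6-coloring: 1=e, 2=c, 3=a, 4=d, 5=b, 6=f, 7=c. Every edge joins two different colors.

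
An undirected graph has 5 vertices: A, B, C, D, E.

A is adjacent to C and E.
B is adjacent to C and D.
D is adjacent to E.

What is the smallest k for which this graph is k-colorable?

3

The cycle B-C-A-E-D-B has odd length 5, so it cannot be 2-colored; at least 3 colors are needed.
3 colors suffice: color 1 → {A, D}; color 2 → {B, E}; color 3 → {C}. Every edge joins two different colors.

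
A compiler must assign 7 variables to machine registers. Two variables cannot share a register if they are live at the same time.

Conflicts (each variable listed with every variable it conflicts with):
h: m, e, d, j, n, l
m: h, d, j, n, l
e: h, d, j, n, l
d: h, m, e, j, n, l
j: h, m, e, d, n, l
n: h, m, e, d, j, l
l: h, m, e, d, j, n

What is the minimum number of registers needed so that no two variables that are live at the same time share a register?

6

h, e, d, j, n, l are mutually in conflict, so at least 6 registers are needed.
A valid assignment using 6 registers: h=5, m=6, e=6, d=3, j=4, n=2, l=1. No two conflicting variables share a register.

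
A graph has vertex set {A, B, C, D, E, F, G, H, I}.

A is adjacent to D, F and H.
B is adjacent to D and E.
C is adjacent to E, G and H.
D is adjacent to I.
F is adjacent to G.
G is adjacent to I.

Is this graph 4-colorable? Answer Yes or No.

The chromatic number is 3. The cycle F-G-C-H-A-F has odd length 5, so it cannot be 2-colored; at least 3 colors are needed.
3 colors suffice: color 1 → {A, B, C, I}; color 2 → {D, E, G, H}; color 3 → {F}.
Since 4 ≥ 3, a proper 4-coloring certainly exists.

Yes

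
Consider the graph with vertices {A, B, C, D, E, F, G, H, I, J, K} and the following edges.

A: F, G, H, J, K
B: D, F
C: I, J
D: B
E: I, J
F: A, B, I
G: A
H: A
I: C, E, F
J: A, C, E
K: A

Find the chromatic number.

The cycle E-I-F-A-J-E has odd length 5, so it cannot be 2-colored; at least 3 colors are needed.
3 colors suffice: color 1 → {A, B, I}; color 2 → {D, F, G, H, J, K}; color 3 → {C, E}. No two adjacent vertices share a color.

3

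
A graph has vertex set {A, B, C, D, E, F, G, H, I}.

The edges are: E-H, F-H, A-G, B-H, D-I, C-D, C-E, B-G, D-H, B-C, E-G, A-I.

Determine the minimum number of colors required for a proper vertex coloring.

C and D are adjacent, so at least 2 colors are needed.
2 colors suffice: color red → {C, G, H, I}; color blue → {A, B, D, E, F}. No two adjacent vertices share a color.

2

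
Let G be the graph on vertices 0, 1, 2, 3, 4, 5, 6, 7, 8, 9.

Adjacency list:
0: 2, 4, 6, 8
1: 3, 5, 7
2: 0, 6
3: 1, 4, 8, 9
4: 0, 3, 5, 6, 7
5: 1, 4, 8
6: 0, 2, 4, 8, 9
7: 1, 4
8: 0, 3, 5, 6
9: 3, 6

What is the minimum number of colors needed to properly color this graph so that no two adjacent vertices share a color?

3

0, 2, 6 are pairwise adjacent, so at least 3 colors are needed.
3 colors suffice: color red → {3, 5, 6, 7}; color blue → {1, 2, 4, 8, 9}; color green → {0}. Every edge joins two different colors.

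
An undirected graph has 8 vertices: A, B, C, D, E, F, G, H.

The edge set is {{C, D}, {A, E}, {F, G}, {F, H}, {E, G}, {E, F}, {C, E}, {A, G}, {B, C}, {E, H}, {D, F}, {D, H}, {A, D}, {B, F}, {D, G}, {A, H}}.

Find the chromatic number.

3

D, F, G are pairwise adjacent, so at least 3 colors are needed.
One proper 3-coloring: A=red, B=blue, C=red, D=blue, E=blue, F=red, G=green, H=green. Every edge joins two different colors.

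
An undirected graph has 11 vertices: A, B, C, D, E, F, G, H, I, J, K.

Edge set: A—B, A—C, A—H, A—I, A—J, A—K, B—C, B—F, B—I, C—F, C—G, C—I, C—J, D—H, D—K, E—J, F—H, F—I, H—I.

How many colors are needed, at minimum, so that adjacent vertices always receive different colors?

4

B, C, F, I form a clique, so at least 4 colors are needed.
A valid assignment using 4 colors: A=red, B=yellow, C=blue, D=red, E=red, F=red, G=red, H=blue, I=green, J=green, K=blue. Every edge joins two different colors.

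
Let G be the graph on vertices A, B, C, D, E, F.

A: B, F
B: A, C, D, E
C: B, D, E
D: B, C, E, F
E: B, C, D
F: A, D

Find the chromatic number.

4

B, C, D, E are pairwise adjacent (a clique of size 4), so at least 4 colors are needed.
One proper 4-coloring: A=2, B=1, C=4, D=2, E=3, F=1. Each edge has distinct colors on its endpoints.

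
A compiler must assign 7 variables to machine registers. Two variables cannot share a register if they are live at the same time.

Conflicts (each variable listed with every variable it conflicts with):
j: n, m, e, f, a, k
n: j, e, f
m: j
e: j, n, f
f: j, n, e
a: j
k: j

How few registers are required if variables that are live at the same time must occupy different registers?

j, n, e, f are mutually in conflict, so at least 4 registers are needed.
4 registers suffice: register 1 → {j}; register 2 → {n, m, a, k}; register 3 → {f}; register 4 → {e}. No two conflicting variables share a register.

4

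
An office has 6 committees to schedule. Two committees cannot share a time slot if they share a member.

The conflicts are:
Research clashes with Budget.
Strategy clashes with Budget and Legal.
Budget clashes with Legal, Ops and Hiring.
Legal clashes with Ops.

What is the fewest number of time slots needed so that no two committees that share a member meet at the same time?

3

Budget, Legal, Ops pairwise conflict, so at least 3 time slots are needed.
Using 3 time slots: Research=2, Strategy=3, Budget=1, Legal=2, Ops=3, Hiring=2. No two conflicting committees share a time slot.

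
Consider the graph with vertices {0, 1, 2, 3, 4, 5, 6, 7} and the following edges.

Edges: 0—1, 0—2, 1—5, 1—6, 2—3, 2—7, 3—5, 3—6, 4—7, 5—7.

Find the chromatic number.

3

The cycle 0-1-5-7-2-0 has odd length 5, so it cannot be 2-colored; at least 3 colors are needed.
3 colors suffice: color red → {2, 4, 5, 6}; color blue → {1, 3, 7}; color green → {0}. No two adjacent vertices share a color.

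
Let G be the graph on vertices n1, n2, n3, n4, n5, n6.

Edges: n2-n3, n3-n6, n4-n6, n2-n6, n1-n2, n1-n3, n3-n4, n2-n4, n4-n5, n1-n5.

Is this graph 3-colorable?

No

n2, n3, n4, n6 form a clique, so at least 4 colors are needed.
So 3 colors are not enough.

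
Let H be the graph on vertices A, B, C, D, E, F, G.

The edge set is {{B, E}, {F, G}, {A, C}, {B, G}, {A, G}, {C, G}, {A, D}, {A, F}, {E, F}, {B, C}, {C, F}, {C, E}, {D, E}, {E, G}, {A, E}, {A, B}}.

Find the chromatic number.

A, C, E, F, G form a clique, so at least 5 colors are needed.
5 colors suffice: color 1 → {A}; color 2 → {E}; color 3 → {C, D}; color 4 → {G}; color 5 → {B, F}. Each edge has distinct colors on its endpoints.

5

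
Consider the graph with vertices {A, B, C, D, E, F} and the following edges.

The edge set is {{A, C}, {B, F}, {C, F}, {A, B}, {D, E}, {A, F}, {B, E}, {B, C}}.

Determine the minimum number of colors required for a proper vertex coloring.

A, B, C, F are mutually adjacent (a clique of size 4), so at least 4 colors are needed.
4 colors suffice: color 1 → {B, D}; color 2 → {C, E}; color 3 → {A}; color 4 → {F}. No two adjacent vertices share a color.

4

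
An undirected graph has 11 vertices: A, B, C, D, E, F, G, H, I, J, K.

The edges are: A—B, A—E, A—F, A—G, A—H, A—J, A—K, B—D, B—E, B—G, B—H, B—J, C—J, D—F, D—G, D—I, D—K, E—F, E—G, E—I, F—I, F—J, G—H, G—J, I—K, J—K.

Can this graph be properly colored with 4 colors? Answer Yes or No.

The chromatic number is 4. A, B, E, G are pairwise adjacent (a clique of size 4), so at least 4 colors are needed.
4 colors suffice: color red → {A, C, D}; color blue → {B, F, K}; color green → {E, H, J}; color yellow → {G, I}.
That is already a proper 4-coloring.

Yes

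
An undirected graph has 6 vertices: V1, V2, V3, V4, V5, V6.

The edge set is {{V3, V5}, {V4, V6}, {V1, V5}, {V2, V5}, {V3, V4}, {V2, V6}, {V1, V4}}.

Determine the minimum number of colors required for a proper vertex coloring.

The cycle V5-V3-V4-V6-V2-V5 has odd length 5, so it cannot be 2-colored; at least 3 colors are needed.
3 colors suffice: V1=2, V2=3, V3=2, V4=1, V5=1, V6=2. Every edge joins two different colors.

3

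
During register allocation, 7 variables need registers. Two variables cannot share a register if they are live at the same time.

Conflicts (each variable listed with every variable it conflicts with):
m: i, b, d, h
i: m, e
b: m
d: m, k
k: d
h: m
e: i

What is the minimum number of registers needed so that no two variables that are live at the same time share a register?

m and h conflict, so at least 2 registers are needed.
2 registers suffice: register 1 → {m, k, e}; register 2 → {i, b, d, h}. No two conflicting variables share a register.

2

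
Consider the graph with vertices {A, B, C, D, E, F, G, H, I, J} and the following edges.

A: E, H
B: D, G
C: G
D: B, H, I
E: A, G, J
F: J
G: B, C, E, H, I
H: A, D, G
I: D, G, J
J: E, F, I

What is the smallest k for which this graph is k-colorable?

2

F and J are adjacent, so at least 2 colors are needed.
One proper 2-coloring: A=red, B=blue, C=blue, D=red, E=blue, F=blue, G=red, H=blue, I=blue, J=red. No two adjacent vertices share a color.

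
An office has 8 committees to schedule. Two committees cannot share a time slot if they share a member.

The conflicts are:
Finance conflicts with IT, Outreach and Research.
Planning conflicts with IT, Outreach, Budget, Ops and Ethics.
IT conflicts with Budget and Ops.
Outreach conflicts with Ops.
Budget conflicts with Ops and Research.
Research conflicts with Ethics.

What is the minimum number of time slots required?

4

Planning, IT, Budget, Ops are mutually in conflict, so at least 4 time slots are needed.
4 time slots suffice: time slot 1 → {Planning, Research}; time slot 2 → {Finance, Ops, Ethics}; time slot 3 → {IT, Outreach}; time slot 4 → {Budget}. No two conflicting committees share a time slot.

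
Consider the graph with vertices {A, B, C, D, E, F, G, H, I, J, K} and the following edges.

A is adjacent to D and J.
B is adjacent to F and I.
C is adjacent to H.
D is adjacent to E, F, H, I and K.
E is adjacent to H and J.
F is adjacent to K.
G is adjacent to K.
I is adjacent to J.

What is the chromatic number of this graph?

D, E, H are pairwise adjacent, so at least 3 colors are needed.
3 colors suffice: color 1 → {B, C, D, G, J}; color 2 → {A, E, I, K}; color 3 → {F, H}. No two adjacent vertices share a color.

3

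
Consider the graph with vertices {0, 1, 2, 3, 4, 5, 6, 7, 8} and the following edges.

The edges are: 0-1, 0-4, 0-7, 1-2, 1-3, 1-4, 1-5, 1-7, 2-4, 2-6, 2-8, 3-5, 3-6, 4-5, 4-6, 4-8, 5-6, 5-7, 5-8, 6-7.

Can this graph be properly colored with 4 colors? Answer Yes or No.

The chromatic number is 3. 1, 2, 4 are mutually adjacent, so at least 3 colors are needed.
3 colors suffice: color red → {1, 6, 8}; color blue → {0, 2, 5}; color green → {3, 4, 7}.
Since 4 ≥ 3, a proper 4-coloring certainly exists.

Yes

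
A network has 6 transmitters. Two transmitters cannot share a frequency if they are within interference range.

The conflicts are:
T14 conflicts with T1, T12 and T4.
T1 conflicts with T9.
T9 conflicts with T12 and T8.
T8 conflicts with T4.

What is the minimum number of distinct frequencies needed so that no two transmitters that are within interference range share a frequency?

The cycle T8-T4-T14-T12-T9-T8 has odd length 5, so it cannot be 2-colored; at least 3 frequencies are needed.
3 frequencies suffice: frequency 1 → {T14, T9}; frequency 2 → {T1, T12, T4}; frequency 3 → {T8}. No two conflicting transmitters share a frequency.

3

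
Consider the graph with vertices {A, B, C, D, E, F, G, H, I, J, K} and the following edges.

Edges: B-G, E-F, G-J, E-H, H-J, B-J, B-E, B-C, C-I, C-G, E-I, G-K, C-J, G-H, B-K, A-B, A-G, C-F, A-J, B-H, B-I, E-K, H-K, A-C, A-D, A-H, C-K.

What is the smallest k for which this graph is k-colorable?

A, B, G, H, J form a clique, so at least 5 colors are needed.
5 colors suffice: color 1 → {B, D, F}; color 2 → {C, H}; color 3 → {A, I, K}; color 4 → {E, G}; color 5 → {J}. Every edge joins two different colors.

5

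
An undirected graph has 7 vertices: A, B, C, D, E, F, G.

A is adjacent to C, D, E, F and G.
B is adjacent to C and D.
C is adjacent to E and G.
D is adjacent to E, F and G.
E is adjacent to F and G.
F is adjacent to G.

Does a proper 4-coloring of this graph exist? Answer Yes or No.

No

A, D, E, F, G are mutually adjacent (a clique of size 5), so at least 5 colors are needed.
So 4 colors are not enough.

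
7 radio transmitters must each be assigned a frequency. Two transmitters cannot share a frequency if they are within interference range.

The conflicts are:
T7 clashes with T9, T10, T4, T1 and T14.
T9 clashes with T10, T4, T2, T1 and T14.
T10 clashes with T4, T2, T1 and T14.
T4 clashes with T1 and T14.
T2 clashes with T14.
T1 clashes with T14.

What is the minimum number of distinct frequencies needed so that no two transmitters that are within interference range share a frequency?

6

T7, T9, T10, T4, T1, T14 pairwise conflict, so at least 6 frequencies are needed.
6 frequencies suffice: frequency 1 → {T9}; frequency 2 → {T14}; frequency 3 → {T10}; frequency 4 → {T4, T2}; frequency 5 → {T1}; frequency 6 → {T7}. Each listed conflict is separated.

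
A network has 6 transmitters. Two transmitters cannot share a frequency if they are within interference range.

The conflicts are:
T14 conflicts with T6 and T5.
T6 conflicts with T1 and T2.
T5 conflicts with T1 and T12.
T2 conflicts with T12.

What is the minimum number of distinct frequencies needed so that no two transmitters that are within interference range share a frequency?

The cycle T14-T6-T2-T12-T5-T14 has odd length 5, so it cannot be 2-colored; at least 3 frequencies are needed.
3 frequencies suffice: frequency 1 → {T6, T5}; frequency 2 → {T14, T1, T2}; frequency 3 → {T12}. Every pair that conflicts lands in different frequencies.

3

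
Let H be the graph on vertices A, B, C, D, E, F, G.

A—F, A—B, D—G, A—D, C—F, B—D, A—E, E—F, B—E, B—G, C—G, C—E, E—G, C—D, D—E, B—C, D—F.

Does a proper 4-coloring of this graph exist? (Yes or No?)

No

B, C, D, E, G are pairwise adjacent (a clique of size 5), so at least 5 colors are needed.
So 4 colors are not enough.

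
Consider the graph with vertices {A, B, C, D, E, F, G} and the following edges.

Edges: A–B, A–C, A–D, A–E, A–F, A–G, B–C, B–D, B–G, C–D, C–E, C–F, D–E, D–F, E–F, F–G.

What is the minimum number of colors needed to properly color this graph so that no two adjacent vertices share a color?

5

A, C, D, E, F form a clique, so at least 5 colors are needed.
5 colors suffice: A=red, B=yellow, C=green, D=blue, E=purple, F=yellow, G=blue. No two adjacent vertices share a color.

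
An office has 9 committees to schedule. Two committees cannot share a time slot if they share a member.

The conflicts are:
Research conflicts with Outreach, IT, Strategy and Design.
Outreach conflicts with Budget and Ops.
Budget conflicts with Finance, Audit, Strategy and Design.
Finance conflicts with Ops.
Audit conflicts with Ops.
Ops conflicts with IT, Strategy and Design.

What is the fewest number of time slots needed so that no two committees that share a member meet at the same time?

2

Research and Strategy conflict, so at least 2 time slots are needed.
2 time slots suffice: Research=1, Outreach=2, Budget=1, Finance=2, Audit=2, Ops=1, IT=2, Strategy=2, Design=2. Every pair that conflicts lands in different time slots.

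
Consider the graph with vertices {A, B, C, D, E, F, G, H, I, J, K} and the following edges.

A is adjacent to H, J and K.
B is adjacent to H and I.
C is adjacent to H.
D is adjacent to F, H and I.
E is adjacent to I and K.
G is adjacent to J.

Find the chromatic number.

G and J are adjacent, so at least 2 colors are needed.
One proper 2-coloring: A=blue, B=blue, C=blue, D=blue, E=blue, F=red, G=blue, H=red, I=red, J=red, K=red. Every edge joins two different colors.

2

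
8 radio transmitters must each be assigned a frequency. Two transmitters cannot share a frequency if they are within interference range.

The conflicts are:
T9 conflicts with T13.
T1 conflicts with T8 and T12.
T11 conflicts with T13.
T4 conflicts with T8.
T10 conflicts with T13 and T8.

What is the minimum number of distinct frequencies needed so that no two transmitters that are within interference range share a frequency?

2

T10 and T8 conflict, so at least 2 frequencies are needed.
2 frequencies suffice: frequency 1 → {T13, T8, T12}; frequency 2 → {T9, T1, T11, T4, T10}. Every pair that conflicts lands in different frequencies.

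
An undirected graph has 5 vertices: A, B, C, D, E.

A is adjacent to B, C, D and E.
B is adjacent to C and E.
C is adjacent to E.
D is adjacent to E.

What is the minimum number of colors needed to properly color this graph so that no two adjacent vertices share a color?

4

A, B, C, E are mutually adjacent (a clique of size 4), so at least 4 colors are needed.
4 colors suffice: color 1 → {E}; color 2 → {A}; color 3 → {B, D}; color 4 → {C}. Each edge has distinct colors on its endpoints.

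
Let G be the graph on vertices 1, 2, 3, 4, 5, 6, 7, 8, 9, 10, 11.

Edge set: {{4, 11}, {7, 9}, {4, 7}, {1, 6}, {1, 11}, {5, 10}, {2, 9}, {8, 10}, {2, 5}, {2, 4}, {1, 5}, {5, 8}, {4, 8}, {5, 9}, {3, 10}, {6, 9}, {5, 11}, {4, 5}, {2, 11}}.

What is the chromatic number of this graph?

2, 4, 5, 11 are pairwise adjacent (a clique of size 4), so at least 4 colors are needed.
4 colors suffice: 1=blue, 2=green, 3=red, 4=blue, 5=red, 6=red, 7=red, 8=green, 9=blue, 10=blue, 11=yellow. No two adjacent vertices share a color.

4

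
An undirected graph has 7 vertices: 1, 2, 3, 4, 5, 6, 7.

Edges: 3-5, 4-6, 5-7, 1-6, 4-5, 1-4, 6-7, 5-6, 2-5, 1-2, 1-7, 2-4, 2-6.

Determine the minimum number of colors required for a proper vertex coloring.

4

2, 4, 5, 6 are mutually adjacent (a clique of size 4), so at least 4 colors are needed.
4 colors suffice: color a → {1, 5}; color b → {3, 6}; color c → {2, 7}; color d → {4}. No two adjacent vertices share a color.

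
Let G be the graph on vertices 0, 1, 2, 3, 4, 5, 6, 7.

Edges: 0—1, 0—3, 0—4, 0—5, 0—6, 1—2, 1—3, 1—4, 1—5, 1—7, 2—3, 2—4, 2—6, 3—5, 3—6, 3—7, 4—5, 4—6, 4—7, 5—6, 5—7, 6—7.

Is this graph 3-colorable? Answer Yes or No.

1, 4, 5, 7 are pairwise adjacent (a clique of size 4), so at least 4 colors are needed.
So 3 colors are not enough.

No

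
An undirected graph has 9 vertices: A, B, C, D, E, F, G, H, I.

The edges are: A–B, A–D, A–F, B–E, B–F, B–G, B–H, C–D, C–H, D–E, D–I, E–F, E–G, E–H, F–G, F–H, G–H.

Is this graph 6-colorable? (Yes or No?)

Yes

The chromatic number is 5. B, E, F, G, H are pairwise adjacent (a clique of size 5), so at least 5 colors are needed.
A valid assignment using 5 colors: A=yellow, B=blue, C=blue, D=red, E=yellow, F=green, G=purple, H=red, I=blue.
Since 6 ≥ 5, a proper 6-coloring certainly exists.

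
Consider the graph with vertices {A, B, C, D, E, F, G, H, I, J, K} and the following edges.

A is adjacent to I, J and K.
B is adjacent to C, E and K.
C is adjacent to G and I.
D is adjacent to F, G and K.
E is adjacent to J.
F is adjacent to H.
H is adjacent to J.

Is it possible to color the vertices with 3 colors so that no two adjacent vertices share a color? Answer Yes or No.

The chromatic number is 3. The cycle K-A-J-E-B-K has odd length 5, so it cannot be 2-colored; at least 3 colors are needed.
3 colors suffice: color 1 → {C, F, J, K}; color 2 → {A, B, D, H}; color 3 → {E, G, I}.
That is already a proper 3-coloring.

Yes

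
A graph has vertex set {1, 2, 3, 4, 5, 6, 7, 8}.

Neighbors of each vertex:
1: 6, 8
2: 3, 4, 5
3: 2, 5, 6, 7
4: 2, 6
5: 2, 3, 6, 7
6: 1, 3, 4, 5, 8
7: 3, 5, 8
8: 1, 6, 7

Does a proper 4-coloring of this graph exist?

The chromatic number is 3. 3, 5, 7 are pairwise adjacent, so at least 3 colors are needed.
3 colors suffice: color red → {2, 6, 7}; color blue → {4, 5, 8}; color green → {1, 3}.
Since 4 ≥ 3, a proper 4-coloring certainly exists.

Yes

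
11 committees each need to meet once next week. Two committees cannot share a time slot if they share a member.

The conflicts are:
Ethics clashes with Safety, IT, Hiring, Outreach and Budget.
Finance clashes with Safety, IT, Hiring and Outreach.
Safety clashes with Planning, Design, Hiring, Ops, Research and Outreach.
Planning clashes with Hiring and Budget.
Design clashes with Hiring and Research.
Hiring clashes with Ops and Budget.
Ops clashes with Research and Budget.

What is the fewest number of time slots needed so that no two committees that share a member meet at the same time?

3

Ethics, Safety, Outreach all conflict with each other, so at least 3 time slots are needed.
Using 3 time slots: Ethics=3, Finance=3, Safety=1, IT=1, Planning=3, Design=3, Hiring=2, Ops=3, Research=2, Outreach=2, Budget=1. No two conflicting committees share a time slot.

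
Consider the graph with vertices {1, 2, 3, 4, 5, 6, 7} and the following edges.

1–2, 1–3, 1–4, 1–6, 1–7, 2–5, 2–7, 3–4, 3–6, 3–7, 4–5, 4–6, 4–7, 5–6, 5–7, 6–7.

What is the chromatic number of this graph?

1, 3, 4, 6, 7 are pairwise adjacent (a clique of size 5), so at least 5 colors are needed.
A valid assignment using 5 colors: 1=yellow, 2=blue, 3=purple, 4=blue, 5=yellow, 6=green, 7=red. No two adjacent vertices share a color.

5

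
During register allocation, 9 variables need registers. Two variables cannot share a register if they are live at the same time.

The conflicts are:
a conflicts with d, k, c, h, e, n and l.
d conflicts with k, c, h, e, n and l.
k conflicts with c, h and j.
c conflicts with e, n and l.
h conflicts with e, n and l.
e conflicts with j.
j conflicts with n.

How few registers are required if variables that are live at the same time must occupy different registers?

4

a, d, h, n pairwise conflict, so at least 4 registers are needed.
4 registers suffice: register 1 → {a, j}; register 2 → {d}; register 3 → {c, h}; register 4 → {k, e, n, l}. Every pair that conflicts lands in different registers.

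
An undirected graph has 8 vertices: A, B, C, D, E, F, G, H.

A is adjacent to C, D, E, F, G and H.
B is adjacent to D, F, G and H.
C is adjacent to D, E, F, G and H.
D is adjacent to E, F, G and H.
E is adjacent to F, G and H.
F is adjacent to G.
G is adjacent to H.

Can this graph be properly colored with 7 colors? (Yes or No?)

The chromatic number is 6. A, C, D, E, G, H form a clique, so at least 6 colors are needed.
6 colors suffice: color 1 → {G}; color 2 → {D}; color 3 → {A, B}; color 4 → {F, H}; color 5 → {E}; color 6 → {C}.
Since 7 ≥ 6, a proper 7-coloring certainly exists.

Yes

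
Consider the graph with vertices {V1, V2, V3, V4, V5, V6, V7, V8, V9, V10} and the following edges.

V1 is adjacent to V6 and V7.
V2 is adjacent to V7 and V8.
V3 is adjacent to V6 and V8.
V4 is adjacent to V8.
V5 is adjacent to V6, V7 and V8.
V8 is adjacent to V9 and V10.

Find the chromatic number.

2

V3 and V6 are adjacent, so at least 2 colors are needed.
One proper 2-coloring: V1=2, V2=2, V3=2, V4=2, V5=2, V6=1, V7=1, V8=1, V9=2, V10=2. Every edge joins two different colors.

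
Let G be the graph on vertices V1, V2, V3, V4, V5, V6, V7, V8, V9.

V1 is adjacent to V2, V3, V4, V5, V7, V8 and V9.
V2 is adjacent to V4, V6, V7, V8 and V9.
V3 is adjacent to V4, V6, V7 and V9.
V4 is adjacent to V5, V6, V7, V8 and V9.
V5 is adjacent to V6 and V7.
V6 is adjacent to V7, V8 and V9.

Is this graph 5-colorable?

Yes

The chromatic number is 4. V1, V4, V5, V7 are pairwise adjacent (a clique of size 4), so at least 4 colors are needed.
4 colors suffice: V1=blue, V2=green, V3=green, V4=red, V5=green, V6=blue, V7=yellow, V8=yellow, V9=yellow.
Since 5 ≥ 4, a proper 5-coloring certainly exists.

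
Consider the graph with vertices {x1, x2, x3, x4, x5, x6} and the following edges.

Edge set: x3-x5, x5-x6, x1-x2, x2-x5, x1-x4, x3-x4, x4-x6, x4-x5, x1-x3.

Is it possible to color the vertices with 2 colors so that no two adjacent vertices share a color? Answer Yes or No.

x4, x5, x6 are pairwise adjacent, so at least 3 colors are needed.
So 2 colors are not enough.

No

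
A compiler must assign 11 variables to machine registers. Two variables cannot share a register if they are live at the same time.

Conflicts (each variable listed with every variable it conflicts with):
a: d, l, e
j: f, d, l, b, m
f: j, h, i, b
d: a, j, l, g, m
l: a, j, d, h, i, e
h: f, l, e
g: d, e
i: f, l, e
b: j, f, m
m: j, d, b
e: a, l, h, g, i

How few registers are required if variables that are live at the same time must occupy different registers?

3

l, i, e pairwise conflict, so at least 3 registers are needed.
3 registers suffice: a=2, j=2, f=1, d=3, l=1, h=2, g=1, i=2, b=3, m=1, e=3. Every pair that conflicts lands in different registers.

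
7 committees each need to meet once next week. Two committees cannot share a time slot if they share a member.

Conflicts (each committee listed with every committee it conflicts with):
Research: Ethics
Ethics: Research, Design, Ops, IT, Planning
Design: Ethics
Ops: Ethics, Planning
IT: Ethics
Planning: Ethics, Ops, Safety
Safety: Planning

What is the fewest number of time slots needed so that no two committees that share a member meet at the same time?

3

Ethics, Ops, Planning are mutually in conflict, so at least 3 time slots are needed.
3 time slots suffice: time slot 1 → {Ethics, Safety}; time slot 2 → {Research, Design, IT, Planning}; time slot 3 → {Ops}. Each listed conflict is separated.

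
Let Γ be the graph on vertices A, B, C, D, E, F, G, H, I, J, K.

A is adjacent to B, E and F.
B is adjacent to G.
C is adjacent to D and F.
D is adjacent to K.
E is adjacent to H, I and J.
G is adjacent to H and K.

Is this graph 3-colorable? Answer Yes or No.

The chromatic number is 3. The cycle E-A-B-G-H-E has odd length 5, so it cannot be 2-colored; at least 3 colors are needed.
One proper 3-coloring: A=2, B=3, C=1, D=3, E=1, F=3, G=1, H=2, I=2, J=2, K=2.
That is already a proper 3-coloring.

Yes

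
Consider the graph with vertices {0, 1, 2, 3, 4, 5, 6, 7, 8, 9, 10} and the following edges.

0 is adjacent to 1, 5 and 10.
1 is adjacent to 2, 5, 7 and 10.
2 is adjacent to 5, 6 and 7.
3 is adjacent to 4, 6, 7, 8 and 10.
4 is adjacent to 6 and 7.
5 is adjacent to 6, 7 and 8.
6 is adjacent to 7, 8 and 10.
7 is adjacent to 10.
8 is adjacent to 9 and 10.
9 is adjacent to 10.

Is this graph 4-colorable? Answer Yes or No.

The chromatic number is 4. 1, 2, 5, 7 are mutually adjacent (a clique of size 4), so at least 4 colors are needed.
4 colors suffice: color red → {4, 5, 10}; color blue → {0, 7, 8}; color green → {1, 6, 9}; color yellow → {2, 3}.
That is already a proper 4-coloring.

Yes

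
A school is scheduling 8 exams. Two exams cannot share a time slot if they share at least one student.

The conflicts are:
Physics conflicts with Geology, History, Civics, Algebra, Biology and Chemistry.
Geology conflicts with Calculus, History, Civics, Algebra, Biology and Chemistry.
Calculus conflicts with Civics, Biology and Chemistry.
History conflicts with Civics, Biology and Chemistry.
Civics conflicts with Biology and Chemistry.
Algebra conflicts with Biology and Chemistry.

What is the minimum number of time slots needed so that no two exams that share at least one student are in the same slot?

Physics, Geology, History, Civics, Biology all conflict with each other, so at least 5 time slots are needed.
Using 5 time slots: Physics=2, Geology=1, Calculus=2, History=5, Civics=4, Algebra=4, Biology=3, Chemistry=3. Each listed conflict is separated.

5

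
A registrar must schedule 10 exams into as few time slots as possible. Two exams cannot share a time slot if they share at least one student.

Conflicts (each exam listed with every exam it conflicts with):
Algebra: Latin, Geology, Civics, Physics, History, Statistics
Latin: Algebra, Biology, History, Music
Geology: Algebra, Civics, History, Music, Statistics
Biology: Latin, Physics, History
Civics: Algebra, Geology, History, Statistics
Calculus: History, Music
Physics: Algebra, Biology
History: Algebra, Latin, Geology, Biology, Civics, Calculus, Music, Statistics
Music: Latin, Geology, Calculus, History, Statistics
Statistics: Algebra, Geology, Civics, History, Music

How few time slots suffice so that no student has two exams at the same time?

Algebra, Geology, Civics, History, Statistics are mutually in conflict, so at least 5 time slots are needed.
5 time slots suffice: time slot 1 → {Physics, History}; time slot 2 → {Algebra, Biology, Music}; time slot 3 → {Latin, Geology, Calculus}; time slot 4 → {Statistics}; time slot 5 → {Civics}. Every pair that conflicts lands in different time slots.

5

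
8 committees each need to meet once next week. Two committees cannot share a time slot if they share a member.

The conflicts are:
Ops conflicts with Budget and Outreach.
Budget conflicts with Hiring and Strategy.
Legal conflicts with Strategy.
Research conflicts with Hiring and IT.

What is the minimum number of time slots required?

2

Research and IT conflict, so at least 2 time slots are needed.
2 time slots suffice: time slot 1 → {Budget, Legal, Research, Outreach}; time slot 2 → {Ops, Hiring, Strategy, IT}. No two conflicting committees share a time slot.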